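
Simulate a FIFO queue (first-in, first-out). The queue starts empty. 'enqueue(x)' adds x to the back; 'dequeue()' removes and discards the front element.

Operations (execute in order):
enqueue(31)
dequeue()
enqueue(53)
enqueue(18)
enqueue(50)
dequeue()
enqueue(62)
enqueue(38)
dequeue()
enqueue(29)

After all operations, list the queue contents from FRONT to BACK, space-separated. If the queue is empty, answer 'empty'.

Answer: 50 62 38 29

Derivation:
enqueue(31): [31]
dequeue(): []
enqueue(53): [53]
enqueue(18): [53, 18]
enqueue(50): [53, 18, 50]
dequeue(): [18, 50]
enqueue(62): [18, 50, 62]
enqueue(38): [18, 50, 62, 38]
dequeue(): [50, 62, 38]
enqueue(29): [50, 62, 38, 29]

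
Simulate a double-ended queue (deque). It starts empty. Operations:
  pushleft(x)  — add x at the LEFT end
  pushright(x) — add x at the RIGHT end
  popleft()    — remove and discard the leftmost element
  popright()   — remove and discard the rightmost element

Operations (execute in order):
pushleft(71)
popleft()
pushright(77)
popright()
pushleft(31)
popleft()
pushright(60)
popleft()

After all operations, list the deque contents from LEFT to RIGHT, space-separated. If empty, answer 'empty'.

pushleft(71): [71]
popleft(): []
pushright(77): [77]
popright(): []
pushleft(31): [31]
popleft(): []
pushright(60): [60]
popleft(): []

Answer: empty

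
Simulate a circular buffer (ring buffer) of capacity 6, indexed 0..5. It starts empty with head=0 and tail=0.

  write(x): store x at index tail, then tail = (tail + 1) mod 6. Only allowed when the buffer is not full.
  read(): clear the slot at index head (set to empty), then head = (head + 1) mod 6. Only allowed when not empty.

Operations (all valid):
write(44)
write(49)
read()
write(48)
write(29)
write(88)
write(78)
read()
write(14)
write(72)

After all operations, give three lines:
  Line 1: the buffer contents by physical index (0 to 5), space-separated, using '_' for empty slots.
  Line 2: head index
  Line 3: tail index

Answer: 14 72 48 29 88 78
2
2

Derivation:
write(44): buf=[44 _ _ _ _ _], head=0, tail=1, size=1
write(49): buf=[44 49 _ _ _ _], head=0, tail=2, size=2
read(): buf=[_ 49 _ _ _ _], head=1, tail=2, size=1
write(48): buf=[_ 49 48 _ _ _], head=1, tail=3, size=2
write(29): buf=[_ 49 48 29 _ _], head=1, tail=4, size=3
write(88): buf=[_ 49 48 29 88 _], head=1, tail=5, size=4
write(78): buf=[_ 49 48 29 88 78], head=1, tail=0, size=5
read(): buf=[_ _ 48 29 88 78], head=2, tail=0, size=4
write(14): buf=[14 _ 48 29 88 78], head=2, tail=1, size=5
write(72): buf=[14 72 48 29 88 78], head=2, tail=2, size=6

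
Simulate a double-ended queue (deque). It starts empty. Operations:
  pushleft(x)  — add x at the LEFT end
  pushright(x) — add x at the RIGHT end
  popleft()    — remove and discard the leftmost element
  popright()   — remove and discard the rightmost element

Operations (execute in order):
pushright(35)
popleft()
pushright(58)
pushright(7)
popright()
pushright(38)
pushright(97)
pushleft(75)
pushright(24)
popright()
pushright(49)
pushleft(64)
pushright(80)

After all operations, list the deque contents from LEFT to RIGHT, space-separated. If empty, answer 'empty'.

pushright(35): [35]
popleft(): []
pushright(58): [58]
pushright(7): [58, 7]
popright(): [58]
pushright(38): [58, 38]
pushright(97): [58, 38, 97]
pushleft(75): [75, 58, 38, 97]
pushright(24): [75, 58, 38, 97, 24]
popright(): [75, 58, 38, 97]
pushright(49): [75, 58, 38, 97, 49]
pushleft(64): [64, 75, 58, 38, 97, 49]
pushright(80): [64, 75, 58, 38, 97, 49, 80]

Answer: 64 75 58 38 97 49 80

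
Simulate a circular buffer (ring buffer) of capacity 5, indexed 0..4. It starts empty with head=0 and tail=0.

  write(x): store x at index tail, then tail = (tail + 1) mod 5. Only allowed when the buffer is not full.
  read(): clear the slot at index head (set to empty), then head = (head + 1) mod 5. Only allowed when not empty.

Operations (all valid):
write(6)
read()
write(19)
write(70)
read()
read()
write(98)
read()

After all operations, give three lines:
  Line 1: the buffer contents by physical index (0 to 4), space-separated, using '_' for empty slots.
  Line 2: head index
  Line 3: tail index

write(6): buf=[6 _ _ _ _], head=0, tail=1, size=1
read(): buf=[_ _ _ _ _], head=1, tail=1, size=0
write(19): buf=[_ 19 _ _ _], head=1, tail=2, size=1
write(70): buf=[_ 19 70 _ _], head=1, tail=3, size=2
read(): buf=[_ _ 70 _ _], head=2, tail=3, size=1
read(): buf=[_ _ _ _ _], head=3, tail=3, size=0
write(98): buf=[_ _ _ 98 _], head=3, tail=4, size=1
read(): buf=[_ _ _ _ _], head=4, tail=4, size=0

Answer: _ _ _ _ _
4
4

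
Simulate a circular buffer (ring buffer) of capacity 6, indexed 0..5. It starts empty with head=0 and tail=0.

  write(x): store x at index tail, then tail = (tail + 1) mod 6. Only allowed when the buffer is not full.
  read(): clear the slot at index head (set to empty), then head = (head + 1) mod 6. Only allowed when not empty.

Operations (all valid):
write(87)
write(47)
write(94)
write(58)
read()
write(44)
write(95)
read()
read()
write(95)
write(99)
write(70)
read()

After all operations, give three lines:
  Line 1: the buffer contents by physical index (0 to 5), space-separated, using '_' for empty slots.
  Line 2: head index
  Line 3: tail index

write(87): buf=[87 _ _ _ _ _], head=0, tail=1, size=1
write(47): buf=[87 47 _ _ _ _], head=0, tail=2, size=2
write(94): buf=[87 47 94 _ _ _], head=0, tail=3, size=3
write(58): buf=[87 47 94 58 _ _], head=0, tail=4, size=4
read(): buf=[_ 47 94 58 _ _], head=1, tail=4, size=3
write(44): buf=[_ 47 94 58 44 _], head=1, tail=5, size=4
write(95): buf=[_ 47 94 58 44 95], head=1, tail=0, size=5
read(): buf=[_ _ 94 58 44 95], head=2, tail=0, size=4
read(): buf=[_ _ _ 58 44 95], head=3, tail=0, size=3
write(95): buf=[95 _ _ 58 44 95], head=3, tail=1, size=4
write(99): buf=[95 99 _ 58 44 95], head=3, tail=2, size=5
write(70): buf=[95 99 70 58 44 95], head=3, tail=3, size=6
read(): buf=[95 99 70 _ 44 95], head=4, tail=3, size=5

Answer: 95 99 70 _ 44 95
4
3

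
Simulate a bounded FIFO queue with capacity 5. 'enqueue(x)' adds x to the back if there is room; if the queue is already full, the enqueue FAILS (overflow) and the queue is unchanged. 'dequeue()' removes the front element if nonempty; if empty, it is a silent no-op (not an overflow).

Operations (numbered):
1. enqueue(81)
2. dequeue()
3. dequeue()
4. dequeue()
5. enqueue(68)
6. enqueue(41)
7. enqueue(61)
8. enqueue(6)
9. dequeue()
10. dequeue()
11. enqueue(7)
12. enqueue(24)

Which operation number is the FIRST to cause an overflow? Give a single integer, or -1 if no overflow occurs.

1. enqueue(81): size=1
2. dequeue(): size=0
3. dequeue(): empty, no-op, size=0
4. dequeue(): empty, no-op, size=0
5. enqueue(68): size=1
6. enqueue(41): size=2
7. enqueue(61): size=3
8. enqueue(6): size=4
9. dequeue(): size=3
10. dequeue(): size=2
11. enqueue(7): size=3
12. enqueue(24): size=4

Answer: -1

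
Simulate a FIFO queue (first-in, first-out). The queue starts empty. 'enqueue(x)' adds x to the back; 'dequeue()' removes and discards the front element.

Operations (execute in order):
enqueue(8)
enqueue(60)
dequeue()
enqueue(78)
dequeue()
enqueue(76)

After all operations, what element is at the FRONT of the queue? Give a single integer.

Answer: 78

Derivation:
enqueue(8): queue = [8]
enqueue(60): queue = [8, 60]
dequeue(): queue = [60]
enqueue(78): queue = [60, 78]
dequeue(): queue = [78]
enqueue(76): queue = [78, 76]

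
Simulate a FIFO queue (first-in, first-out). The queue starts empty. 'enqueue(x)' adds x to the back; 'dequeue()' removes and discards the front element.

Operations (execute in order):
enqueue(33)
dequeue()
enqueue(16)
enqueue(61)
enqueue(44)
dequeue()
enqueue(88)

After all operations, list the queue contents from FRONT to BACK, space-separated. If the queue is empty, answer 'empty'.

Answer: 61 44 88

Derivation:
enqueue(33): [33]
dequeue(): []
enqueue(16): [16]
enqueue(61): [16, 61]
enqueue(44): [16, 61, 44]
dequeue(): [61, 44]
enqueue(88): [61, 44, 88]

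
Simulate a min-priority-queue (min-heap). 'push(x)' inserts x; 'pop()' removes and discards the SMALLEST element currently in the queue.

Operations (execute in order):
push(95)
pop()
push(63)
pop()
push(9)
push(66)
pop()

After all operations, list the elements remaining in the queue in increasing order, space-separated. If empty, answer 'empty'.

Answer: 66

Derivation:
push(95): heap contents = [95]
pop() → 95: heap contents = []
push(63): heap contents = [63]
pop() → 63: heap contents = []
push(9): heap contents = [9]
push(66): heap contents = [9, 66]
pop() → 9: heap contents = [66]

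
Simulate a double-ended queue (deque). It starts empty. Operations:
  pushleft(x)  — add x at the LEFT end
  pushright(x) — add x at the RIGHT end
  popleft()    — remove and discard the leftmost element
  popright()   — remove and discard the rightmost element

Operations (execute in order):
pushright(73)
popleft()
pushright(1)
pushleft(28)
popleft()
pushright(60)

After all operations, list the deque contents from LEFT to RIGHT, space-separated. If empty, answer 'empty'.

pushright(73): [73]
popleft(): []
pushright(1): [1]
pushleft(28): [28, 1]
popleft(): [1]
pushright(60): [1, 60]

Answer: 1 60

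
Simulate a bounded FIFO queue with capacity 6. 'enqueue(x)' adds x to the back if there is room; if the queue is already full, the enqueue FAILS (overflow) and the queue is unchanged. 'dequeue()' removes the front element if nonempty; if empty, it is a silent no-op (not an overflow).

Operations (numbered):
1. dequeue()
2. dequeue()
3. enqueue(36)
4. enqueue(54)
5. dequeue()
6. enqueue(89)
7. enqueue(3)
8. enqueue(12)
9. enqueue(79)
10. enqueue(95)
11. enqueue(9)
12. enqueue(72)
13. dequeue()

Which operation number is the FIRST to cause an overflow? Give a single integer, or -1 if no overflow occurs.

1. dequeue(): empty, no-op, size=0
2. dequeue(): empty, no-op, size=0
3. enqueue(36): size=1
4. enqueue(54): size=2
5. dequeue(): size=1
6. enqueue(89): size=2
7. enqueue(3): size=3
8. enqueue(12): size=4
9. enqueue(79): size=5
10. enqueue(95): size=6
11. enqueue(9): size=6=cap → OVERFLOW (fail)
12. enqueue(72): size=6=cap → OVERFLOW (fail)
13. dequeue(): size=5

Answer: 11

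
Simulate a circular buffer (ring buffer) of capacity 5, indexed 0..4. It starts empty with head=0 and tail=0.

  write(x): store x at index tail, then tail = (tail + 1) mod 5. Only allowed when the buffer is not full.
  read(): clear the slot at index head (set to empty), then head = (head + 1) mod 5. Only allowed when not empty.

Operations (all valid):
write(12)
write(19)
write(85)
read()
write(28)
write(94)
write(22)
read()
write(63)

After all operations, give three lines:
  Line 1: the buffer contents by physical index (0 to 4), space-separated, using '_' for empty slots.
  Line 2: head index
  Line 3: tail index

Answer: 22 63 85 28 94
2
2

Derivation:
write(12): buf=[12 _ _ _ _], head=0, tail=1, size=1
write(19): buf=[12 19 _ _ _], head=0, tail=2, size=2
write(85): buf=[12 19 85 _ _], head=0, tail=3, size=3
read(): buf=[_ 19 85 _ _], head=1, tail=3, size=2
write(28): buf=[_ 19 85 28 _], head=1, tail=4, size=3
write(94): buf=[_ 19 85 28 94], head=1, tail=0, size=4
write(22): buf=[22 19 85 28 94], head=1, tail=1, size=5
read(): buf=[22 _ 85 28 94], head=2, tail=1, size=4
write(63): buf=[22 63 85 28 94], head=2, tail=2, size=5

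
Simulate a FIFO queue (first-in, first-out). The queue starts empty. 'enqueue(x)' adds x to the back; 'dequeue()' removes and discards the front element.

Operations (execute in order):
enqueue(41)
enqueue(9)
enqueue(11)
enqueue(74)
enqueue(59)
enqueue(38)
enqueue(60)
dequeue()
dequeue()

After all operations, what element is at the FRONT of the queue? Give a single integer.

Answer: 11

Derivation:
enqueue(41): queue = [41]
enqueue(9): queue = [41, 9]
enqueue(11): queue = [41, 9, 11]
enqueue(74): queue = [41, 9, 11, 74]
enqueue(59): queue = [41, 9, 11, 74, 59]
enqueue(38): queue = [41, 9, 11, 74, 59, 38]
enqueue(60): queue = [41, 9, 11, 74, 59, 38, 60]
dequeue(): queue = [9, 11, 74, 59, 38, 60]
dequeue(): queue = [11, 74, 59, 38, 60]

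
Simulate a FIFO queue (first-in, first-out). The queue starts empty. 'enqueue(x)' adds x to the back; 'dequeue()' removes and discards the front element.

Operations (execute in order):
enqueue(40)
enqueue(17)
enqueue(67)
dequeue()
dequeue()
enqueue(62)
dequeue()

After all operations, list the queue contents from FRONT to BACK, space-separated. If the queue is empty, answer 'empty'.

Answer: 62

Derivation:
enqueue(40): [40]
enqueue(17): [40, 17]
enqueue(67): [40, 17, 67]
dequeue(): [17, 67]
dequeue(): [67]
enqueue(62): [67, 62]
dequeue(): [62]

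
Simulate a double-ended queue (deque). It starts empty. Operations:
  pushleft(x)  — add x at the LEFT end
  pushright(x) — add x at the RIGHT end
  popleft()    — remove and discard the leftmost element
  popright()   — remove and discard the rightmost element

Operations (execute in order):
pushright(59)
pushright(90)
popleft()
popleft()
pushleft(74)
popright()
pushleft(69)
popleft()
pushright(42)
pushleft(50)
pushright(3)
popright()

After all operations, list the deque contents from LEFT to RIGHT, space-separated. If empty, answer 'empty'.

Answer: 50 42

Derivation:
pushright(59): [59]
pushright(90): [59, 90]
popleft(): [90]
popleft(): []
pushleft(74): [74]
popright(): []
pushleft(69): [69]
popleft(): []
pushright(42): [42]
pushleft(50): [50, 42]
pushright(3): [50, 42, 3]
popright(): [50, 42]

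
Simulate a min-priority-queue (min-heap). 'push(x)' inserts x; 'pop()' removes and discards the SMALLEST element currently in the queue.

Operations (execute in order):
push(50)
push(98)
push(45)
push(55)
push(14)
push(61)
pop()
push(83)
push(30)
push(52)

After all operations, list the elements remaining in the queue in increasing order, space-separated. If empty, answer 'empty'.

Answer: 30 45 50 52 55 61 83 98

Derivation:
push(50): heap contents = [50]
push(98): heap contents = [50, 98]
push(45): heap contents = [45, 50, 98]
push(55): heap contents = [45, 50, 55, 98]
push(14): heap contents = [14, 45, 50, 55, 98]
push(61): heap contents = [14, 45, 50, 55, 61, 98]
pop() → 14: heap contents = [45, 50, 55, 61, 98]
push(83): heap contents = [45, 50, 55, 61, 83, 98]
push(30): heap contents = [30, 45, 50, 55, 61, 83, 98]
push(52): heap contents = [30, 45, 50, 52, 55, 61, 83, 98]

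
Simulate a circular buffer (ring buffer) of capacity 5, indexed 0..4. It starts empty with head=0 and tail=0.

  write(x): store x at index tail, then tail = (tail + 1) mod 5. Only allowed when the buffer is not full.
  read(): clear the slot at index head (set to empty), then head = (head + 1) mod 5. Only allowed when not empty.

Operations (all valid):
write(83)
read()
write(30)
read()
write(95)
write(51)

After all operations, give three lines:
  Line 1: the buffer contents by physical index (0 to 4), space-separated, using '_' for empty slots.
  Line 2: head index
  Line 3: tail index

Answer: _ _ 95 51 _
2
4

Derivation:
write(83): buf=[83 _ _ _ _], head=0, tail=1, size=1
read(): buf=[_ _ _ _ _], head=1, tail=1, size=0
write(30): buf=[_ 30 _ _ _], head=1, tail=2, size=1
read(): buf=[_ _ _ _ _], head=2, tail=2, size=0
write(95): buf=[_ _ 95 _ _], head=2, tail=3, size=1
write(51): buf=[_ _ 95 51 _], head=2, tail=4, size=2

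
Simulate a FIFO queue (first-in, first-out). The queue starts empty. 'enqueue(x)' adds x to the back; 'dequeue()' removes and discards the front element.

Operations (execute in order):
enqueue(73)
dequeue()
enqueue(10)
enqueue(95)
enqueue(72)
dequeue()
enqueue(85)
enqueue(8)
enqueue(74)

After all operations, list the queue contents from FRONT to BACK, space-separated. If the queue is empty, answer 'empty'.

Answer: 95 72 85 8 74

Derivation:
enqueue(73): [73]
dequeue(): []
enqueue(10): [10]
enqueue(95): [10, 95]
enqueue(72): [10, 95, 72]
dequeue(): [95, 72]
enqueue(85): [95, 72, 85]
enqueue(8): [95, 72, 85, 8]
enqueue(74): [95, 72, 85, 8, 74]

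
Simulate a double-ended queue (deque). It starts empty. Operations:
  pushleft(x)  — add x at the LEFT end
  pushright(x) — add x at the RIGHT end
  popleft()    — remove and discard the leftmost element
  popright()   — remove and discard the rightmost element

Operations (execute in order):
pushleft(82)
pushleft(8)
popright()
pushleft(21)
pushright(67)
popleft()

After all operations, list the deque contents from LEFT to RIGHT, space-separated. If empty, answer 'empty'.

pushleft(82): [82]
pushleft(8): [8, 82]
popright(): [8]
pushleft(21): [21, 8]
pushright(67): [21, 8, 67]
popleft(): [8, 67]

Answer: 8 67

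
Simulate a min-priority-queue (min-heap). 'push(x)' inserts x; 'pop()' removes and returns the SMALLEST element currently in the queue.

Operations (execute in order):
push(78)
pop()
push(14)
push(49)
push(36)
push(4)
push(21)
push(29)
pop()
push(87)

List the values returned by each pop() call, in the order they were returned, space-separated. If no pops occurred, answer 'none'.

Answer: 78 4

Derivation:
push(78): heap contents = [78]
pop() → 78: heap contents = []
push(14): heap contents = [14]
push(49): heap contents = [14, 49]
push(36): heap contents = [14, 36, 49]
push(4): heap contents = [4, 14, 36, 49]
push(21): heap contents = [4, 14, 21, 36, 49]
push(29): heap contents = [4, 14, 21, 29, 36, 49]
pop() → 4: heap contents = [14, 21, 29, 36, 49]
push(87): heap contents = [14, 21, 29, 36, 49, 87]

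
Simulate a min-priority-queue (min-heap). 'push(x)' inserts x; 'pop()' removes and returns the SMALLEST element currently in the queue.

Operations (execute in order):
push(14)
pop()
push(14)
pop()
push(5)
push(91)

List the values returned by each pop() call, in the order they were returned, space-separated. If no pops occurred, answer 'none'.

Answer: 14 14

Derivation:
push(14): heap contents = [14]
pop() → 14: heap contents = []
push(14): heap contents = [14]
pop() → 14: heap contents = []
push(5): heap contents = [5]
push(91): heap contents = [5, 91]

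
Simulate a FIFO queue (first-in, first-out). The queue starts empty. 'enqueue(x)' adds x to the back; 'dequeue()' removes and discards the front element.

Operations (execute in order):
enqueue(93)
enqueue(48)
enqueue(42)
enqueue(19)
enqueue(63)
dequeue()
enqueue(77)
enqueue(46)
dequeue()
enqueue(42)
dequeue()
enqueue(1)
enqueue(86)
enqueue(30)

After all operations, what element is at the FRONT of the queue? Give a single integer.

Answer: 19

Derivation:
enqueue(93): queue = [93]
enqueue(48): queue = [93, 48]
enqueue(42): queue = [93, 48, 42]
enqueue(19): queue = [93, 48, 42, 19]
enqueue(63): queue = [93, 48, 42, 19, 63]
dequeue(): queue = [48, 42, 19, 63]
enqueue(77): queue = [48, 42, 19, 63, 77]
enqueue(46): queue = [48, 42, 19, 63, 77, 46]
dequeue(): queue = [42, 19, 63, 77, 46]
enqueue(42): queue = [42, 19, 63, 77, 46, 42]
dequeue(): queue = [19, 63, 77, 46, 42]
enqueue(1): queue = [19, 63, 77, 46, 42, 1]
enqueue(86): queue = [19, 63, 77, 46, 42, 1, 86]
enqueue(30): queue = [19, 63, 77, 46, 42, 1, 86, 30]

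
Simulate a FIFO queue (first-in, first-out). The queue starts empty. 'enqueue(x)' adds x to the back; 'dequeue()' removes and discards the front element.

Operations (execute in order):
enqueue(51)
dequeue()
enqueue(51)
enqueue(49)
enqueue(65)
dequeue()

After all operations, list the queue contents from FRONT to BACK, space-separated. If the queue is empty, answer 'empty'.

enqueue(51): [51]
dequeue(): []
enqueue(51): [51]
enqueue(49): [51, 49]
enqueue(65): [51, 49, 65]
dequeue(): [49, 65]

Answer: 49 65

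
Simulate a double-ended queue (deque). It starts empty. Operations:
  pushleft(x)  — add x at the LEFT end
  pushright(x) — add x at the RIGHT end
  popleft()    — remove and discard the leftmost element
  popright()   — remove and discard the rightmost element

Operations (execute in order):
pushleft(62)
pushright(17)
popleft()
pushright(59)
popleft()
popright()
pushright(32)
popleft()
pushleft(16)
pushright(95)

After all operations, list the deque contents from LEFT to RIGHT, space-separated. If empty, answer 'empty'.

Answer: 16 95

Derivation:
pushleft(62): [62]
pushright(17): [62, 17]
popleft(): [17]
pushright(59): [17, 59]
popleft(): [59]
popright(): []
pushright(32): [32]
popleft(): []
pushleft(16): [16]
pushright(95): [16, 95]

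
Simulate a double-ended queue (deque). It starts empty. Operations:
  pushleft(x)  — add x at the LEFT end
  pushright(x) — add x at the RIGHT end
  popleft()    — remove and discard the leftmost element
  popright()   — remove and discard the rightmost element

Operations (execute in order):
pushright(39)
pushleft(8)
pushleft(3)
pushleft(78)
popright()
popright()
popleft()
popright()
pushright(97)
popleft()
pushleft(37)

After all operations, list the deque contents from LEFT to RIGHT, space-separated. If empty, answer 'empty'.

pushright(39): [39]
pushleft(8): [8, 39]
pushleft(3): [3, 8, 39]
pushleft(78): [78, 3, 8, 39]
popright(): [78, 3, 8]
popright(): [78, 3]
popleft(): [3]
popright(): []
pushright(97): [97]
popleft(): []
pushleft(37): [37]

Answer: 37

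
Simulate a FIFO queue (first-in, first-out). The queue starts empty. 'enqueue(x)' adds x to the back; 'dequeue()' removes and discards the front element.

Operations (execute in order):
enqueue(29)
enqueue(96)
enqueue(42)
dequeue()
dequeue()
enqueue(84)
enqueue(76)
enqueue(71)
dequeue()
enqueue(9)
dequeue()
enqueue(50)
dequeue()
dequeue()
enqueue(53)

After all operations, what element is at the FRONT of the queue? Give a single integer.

enqueue(29): queue = [29]
enqueue(96): queue = [29, 96]
enqueue(42): queue = [29, 96, 42]
dequeue(): queue = [96, 42]
dequeue(): queue = [42]
enqueue(84): queue = [42, 84]
enqueue(76): queue = [42, 84, 76]
enqueue(71): queue = [42, 84, 76, 71]
dequeue(): queue = [84, 76, 71]
enqueue(9): queue = [84, 76, 71, 9]
dequeue(): queue = [76, 71, 9]
enqueue(50): queue = [76, 71, 9, 50]
dequeue(): queue = [71, 9, 50]
dequeue(): queue = [9, 50]
enqueue(53): queue = [9, 50, 53]

Answer: 9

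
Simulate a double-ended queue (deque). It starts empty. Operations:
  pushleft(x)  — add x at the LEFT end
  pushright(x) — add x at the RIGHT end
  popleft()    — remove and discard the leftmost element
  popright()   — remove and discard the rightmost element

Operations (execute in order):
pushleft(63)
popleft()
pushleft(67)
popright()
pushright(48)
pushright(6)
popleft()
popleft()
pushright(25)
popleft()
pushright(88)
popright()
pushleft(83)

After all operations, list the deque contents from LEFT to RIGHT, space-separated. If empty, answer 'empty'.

Answer: 83

Derivation:
pushleft(63): [63]
popleft(): []
pushleft(67): [67]
popright(): []
pushright(48): [48]
pushright(6): [48, 6]
popleft(): [6]
popleft(): []
pushright(25): [25]
popleft(): []
pushright(88): [88]
popright(): []
pushleft(83): [83]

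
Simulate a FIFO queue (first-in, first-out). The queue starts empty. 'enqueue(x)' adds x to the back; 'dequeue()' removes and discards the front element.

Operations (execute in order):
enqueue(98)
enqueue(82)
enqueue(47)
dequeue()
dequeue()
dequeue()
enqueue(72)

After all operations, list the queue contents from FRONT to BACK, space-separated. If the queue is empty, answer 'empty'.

enqueue(98): [98]
enqueue(82): [98, 82]
enqueue(47): [98, 82, 47]
dequeue(): [82, 47]
dequeue(): [47]
dequeue(): []
enqueue(72): [72]

Answer: 72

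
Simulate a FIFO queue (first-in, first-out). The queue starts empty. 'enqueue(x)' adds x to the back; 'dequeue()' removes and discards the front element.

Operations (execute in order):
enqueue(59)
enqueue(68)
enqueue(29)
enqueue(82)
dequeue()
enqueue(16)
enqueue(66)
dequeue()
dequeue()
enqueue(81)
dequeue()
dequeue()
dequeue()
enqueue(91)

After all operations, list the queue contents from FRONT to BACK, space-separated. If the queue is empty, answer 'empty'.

enqueue(59): [59]
enqueue(68): [59, 68]
enqueue(29): [59, 68, 29]
enqueue(82): [59, 68, 29, 82]
dequeue(): [68, 29, 82]
enqueue(16): [68, 29, 82, 16]
enqueue(66): [68, 29, 82, 16, 66]
dequeue(): [29, 82, 16, 66]
dequeue(): [82, 16, 66]
enqueue(81): [82, 16, 66, 81]
dequeue(): [16, 66, 81]
dequeue(): [66, 81]
dequeue(): [81]
enqueue(91): [81, 91]

Answer: 81 91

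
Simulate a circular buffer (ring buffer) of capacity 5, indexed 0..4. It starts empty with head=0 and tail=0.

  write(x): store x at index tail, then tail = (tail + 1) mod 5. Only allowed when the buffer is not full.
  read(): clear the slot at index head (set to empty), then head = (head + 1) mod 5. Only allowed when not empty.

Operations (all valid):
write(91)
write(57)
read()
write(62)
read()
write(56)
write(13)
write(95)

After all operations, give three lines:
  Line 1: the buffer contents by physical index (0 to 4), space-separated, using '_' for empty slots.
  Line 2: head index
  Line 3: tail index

write(91): buf=[91 _ _ _ _], head=0, tail=1, size=1
write(57): buf=[91 57 _ _ _], head=0, tail=2, size=2
read(): buf=[_ 57 _ _ _], head=1, tail=2, size=1
write(62): buf=[_ 57 62 _ _], head=1, tail=3, size=2
read(): buf=[_ _ 62 _ _], head=2, tail=3, size=1
write(56): buf=[_ _ 62 56 _], head=2, tail=4, size=2
write(13): buf=[_ _ 62 56 13], head=2, tail=0, size=3
write(95): buf=[95 _ 62 56 13], head=2, tail=1, size=4

Answer: 95 _ 62 56 13
2
1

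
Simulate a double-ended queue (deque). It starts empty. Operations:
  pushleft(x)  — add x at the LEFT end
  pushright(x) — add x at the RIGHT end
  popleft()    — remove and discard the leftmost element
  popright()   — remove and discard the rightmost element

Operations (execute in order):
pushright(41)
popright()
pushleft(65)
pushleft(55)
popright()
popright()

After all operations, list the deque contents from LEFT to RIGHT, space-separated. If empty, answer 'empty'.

pushright(41): [41]
popright(): []
pushleft(65): [65]
pushleft(55): [55, 65]
popright(): [55]
popright(): []

Answer: empty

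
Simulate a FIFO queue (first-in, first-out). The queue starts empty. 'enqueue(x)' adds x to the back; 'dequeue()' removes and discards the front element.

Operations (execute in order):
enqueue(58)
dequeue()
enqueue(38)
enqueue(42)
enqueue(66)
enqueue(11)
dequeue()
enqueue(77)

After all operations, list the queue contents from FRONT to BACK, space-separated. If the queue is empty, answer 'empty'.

enqueue(58): [58]
dequeue(): []
enqueue(38): [38]
enqueue(42): [38, 42]
enqueue(66): [38, 42, 66]
enqueue(11): [38, 42, 66, 11]
dequeue(): [42, 66, 11]
enqueue(77): [42, 66, 11, 77]

Answer: 42 66 11 77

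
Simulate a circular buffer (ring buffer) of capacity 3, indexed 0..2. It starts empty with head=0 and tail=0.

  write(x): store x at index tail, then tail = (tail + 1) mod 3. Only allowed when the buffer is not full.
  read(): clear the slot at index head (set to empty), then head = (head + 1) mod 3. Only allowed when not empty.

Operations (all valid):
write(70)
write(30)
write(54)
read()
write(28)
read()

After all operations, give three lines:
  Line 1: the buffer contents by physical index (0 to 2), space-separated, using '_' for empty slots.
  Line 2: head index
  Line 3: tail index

Answer: 28 _ 54
2
1

Derivation:
write(70): buf=[70 _ _], head=0, tail=1, size=1
write(30): buf=[70 30 _], head=0, tail=2, size=2
write(54): buf=[70 30 54], head=0, tail=0, size=3
read(): buf=[_ 30 54], head=1, tail=0, size=2
write(28): buf=[28 30 54], head=1, tail=1, size=3
read(): buf=[28 _ 54], head=2, tail=1, size=2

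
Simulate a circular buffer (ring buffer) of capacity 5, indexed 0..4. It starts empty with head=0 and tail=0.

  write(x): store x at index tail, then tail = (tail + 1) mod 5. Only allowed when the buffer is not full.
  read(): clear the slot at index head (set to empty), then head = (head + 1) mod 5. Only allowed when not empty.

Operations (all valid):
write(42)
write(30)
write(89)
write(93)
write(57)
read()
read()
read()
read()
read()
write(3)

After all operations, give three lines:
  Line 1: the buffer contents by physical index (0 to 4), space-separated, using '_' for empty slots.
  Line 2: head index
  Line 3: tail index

Answer: 3 _ _ _ _
0
1

Derivation:
write(42): buf=[42 _ _ _ _], head=0, tail=1, size=1
write(30): buf=[42 30 _ _ _], head=0, tail=2, size=2
write(89): buf=[42 30 89 _ _], head=0, tail=3, size=3
write(93): buf=[42 30 89 93 _], head=0, tail=4, size=4
write(57): buf=[42 30 89 93 57], head=0, tail=0, size=5
read(): buf=[_ 30 89 93 57], head=1, tail=0, size=4
read(): buf=[_ _ 89 93 57], head=2, tail=0, size=3
read(): buf=[_ _ _ 93 57], head=3, tail=0, size=2
read(): buf=[_ _ _ _ 57], head=4, tail=0, size=1
read(): buf=[_ _ _ _ _], head=0, tail=0, size=0
write(3): buf=[3 _ _ _ _], head=0, tail=1, size=1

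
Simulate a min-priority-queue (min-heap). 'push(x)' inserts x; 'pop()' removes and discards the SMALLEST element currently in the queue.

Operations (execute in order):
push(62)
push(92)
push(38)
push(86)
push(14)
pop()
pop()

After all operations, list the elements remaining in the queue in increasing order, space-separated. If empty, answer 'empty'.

push(62): heap contents = [62]
push(92): heap contents = [62, 92]
push(38): heap contents = [38, 62, 92]
push(86): heap contents = [38, 62, 86, 92]
push(14): heap contents = [14, 38, 62, 86, 92]
pop() → 14: heap contents = [38, 62, 86, 92]
pop() → 38: heap contents = [62, 86, 92]

Answer: 62 86 92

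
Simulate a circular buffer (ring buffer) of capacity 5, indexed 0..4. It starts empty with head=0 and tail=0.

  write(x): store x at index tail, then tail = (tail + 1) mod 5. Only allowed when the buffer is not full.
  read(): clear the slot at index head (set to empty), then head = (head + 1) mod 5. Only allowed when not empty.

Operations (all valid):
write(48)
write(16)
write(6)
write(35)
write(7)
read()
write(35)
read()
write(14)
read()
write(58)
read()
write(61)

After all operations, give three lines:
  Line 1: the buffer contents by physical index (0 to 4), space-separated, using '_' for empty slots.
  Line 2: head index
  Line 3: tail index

write(48): buf=[48 _ _ _ _], head=0, tail=1, size=1
write(16): buf=[48 16 _ _ _], head=0, tail=2, size=2
write(6): buf=[48 16 6 _ _], head=0, tail=3, size=3
write(35): buf=[48 16 6 35 _], head=0, tail=4, size=4
write(7): buf=[48 16 6 35 7], head=0, tail=0, size=5
read(): buf=[_ 16 6 35 7], head=1, tail=0, size=4
write(35): buf=[35 16 6 35 7], head=1, tail=1, size=5
read(): buf=[35 _ 6 35 7], head=2, tail=1, size=4
write(14): buf=[35 14 6 35 7], head=2, tail=2, size=5
read(): buf=[35 14 _ 35 7], head=3, tail=2, size=4
write(58): buf=[35 14 58 35 7], head=3, tail=3, size=5
read(): buf=[35 14 58 _ 7], head=4, tail=3, size=4
write(61): buf=[35 14 58 61 7], head=4, tail=4, size=5

Answer: 35 14 58 61 7
4
4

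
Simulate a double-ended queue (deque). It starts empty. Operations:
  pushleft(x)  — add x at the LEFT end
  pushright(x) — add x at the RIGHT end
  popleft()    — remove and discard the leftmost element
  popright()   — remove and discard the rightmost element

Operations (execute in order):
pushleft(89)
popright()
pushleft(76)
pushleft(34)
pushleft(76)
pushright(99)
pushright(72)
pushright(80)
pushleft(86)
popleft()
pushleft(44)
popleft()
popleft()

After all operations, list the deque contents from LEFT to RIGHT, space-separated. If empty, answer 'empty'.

pushleft(89): [89]
popright(): []
pushleft(76): [76]
pushleft(34): [34, 76]
pushleft(76): [76, 34, 76]
pushright(99): [76, 34, 76, 99]
pushright(72): [76, 34, 76, 99, 72]
pushright(80): [76, 34, 76, 99, 72, 80]
pushleft(86): [86, 76, 34, 76, 99, 72, 80]
popleft(): [76, 34, 76, 99, 72, 80]
pushleft(44): [44, 76, 34, 76, 99, 72, 80]
popleft(): [76, 34, 76, 99, 72, 80]
popleft(): [34, 76, 99, 72, 80]

Answer: 34 76 99 72 80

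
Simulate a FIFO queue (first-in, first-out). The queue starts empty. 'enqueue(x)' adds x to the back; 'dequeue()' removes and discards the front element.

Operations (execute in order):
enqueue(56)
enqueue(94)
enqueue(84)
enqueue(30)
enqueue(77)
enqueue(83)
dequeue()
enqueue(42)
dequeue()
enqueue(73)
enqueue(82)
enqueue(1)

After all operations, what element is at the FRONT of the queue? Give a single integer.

Answer: 84

Derivation:
enqueue(56): queue = [56]
enqueue(94): queue = [56, 94]
enqueue(84): queue = [56, 94, 84]
enqueue(30): queue = [56, 94, 84, 30]
enqueue(77): queue = [56, 94, 84, 30, 77]
enqueue(83): queue = [56, 94, 84, 30, 77, 83]
dequeue(): queue = [94, 84, 30, 77, 83]
enqueue(42): queue = [94, 84, 30, 77, 83, 42]
dequeue(): queue = [84, 30, 77, 83, 42]
enqueue(73): queue = [84, 30, 77, 83, 42, 73]
enqueue(82): queue = [84, 30, 77, 83, 42, 73, 82]
enqueue(1): queue = [84, 30, 77, 83, 42, 73, 82, 1]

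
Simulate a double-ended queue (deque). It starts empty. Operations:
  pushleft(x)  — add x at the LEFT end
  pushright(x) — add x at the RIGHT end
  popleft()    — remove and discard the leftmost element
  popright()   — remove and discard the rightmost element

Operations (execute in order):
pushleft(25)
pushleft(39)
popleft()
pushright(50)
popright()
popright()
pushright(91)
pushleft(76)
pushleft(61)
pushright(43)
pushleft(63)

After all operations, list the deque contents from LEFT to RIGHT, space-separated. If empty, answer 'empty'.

Answer: 63 61 76 91 43

Derivation:
pushleft(25): [25]
pushleft(39): [39, 25]
popleft(): [25]
pushright(50): [25, 50]
popright(): [25]
popright(): []
pushright(91): [91]
pushleft(76): [76, 91]
pushleft(61): [61, 76, 91]
pushright(43): [61, 76, 91, 43]
pushleft(63): [63, 61, 76, 91, 43]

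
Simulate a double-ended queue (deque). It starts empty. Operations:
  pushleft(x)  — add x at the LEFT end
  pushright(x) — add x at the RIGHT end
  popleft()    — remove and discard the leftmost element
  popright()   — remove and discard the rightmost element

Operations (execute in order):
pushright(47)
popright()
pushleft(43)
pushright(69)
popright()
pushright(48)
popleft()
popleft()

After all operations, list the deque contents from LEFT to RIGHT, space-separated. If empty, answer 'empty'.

pushright(47): [47]
popright(): []
pushleft(43): [43]
pushright(69): [43, 69]
popright(): [43]
pushright(48): [43, 48]
popleft(): [48]
popleft(): []

Answer: empty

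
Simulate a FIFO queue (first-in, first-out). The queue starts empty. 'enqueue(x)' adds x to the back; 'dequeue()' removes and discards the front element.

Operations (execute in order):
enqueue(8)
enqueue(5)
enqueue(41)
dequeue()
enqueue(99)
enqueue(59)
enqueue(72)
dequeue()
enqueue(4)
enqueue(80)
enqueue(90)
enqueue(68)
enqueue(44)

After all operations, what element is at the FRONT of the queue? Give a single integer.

enqueue(8): queue = [8]
enqueue(5): queue = [8, 5]
enqueue(41): queue = [8, 5, 41]
dequeue(): queue = [5, 41]
enqueue(99): queue = [5, 41, 99]
enqueue(59): queue = [5, 41, 99, 59]
enqueue(72): queue = [5, 41, 99, 59, 72]
dequeue(): queue = [41, 99, 59, 72]
enqueue(4): queue = [41, 99, 59, 72, 4]
enqueue(80): queue = [41, 99, 59, 72, 4, 80]
enqueue(90): queue = [41, 99, 59, 72, 4, 80, 90]
enqueue(68): queue = [41, 99, 59, 72, 4, 80, 90, 68]
enqueue(44): queue = [41, 99, 59, 72, 4, 80, 90, 68, 44]

Answer: 41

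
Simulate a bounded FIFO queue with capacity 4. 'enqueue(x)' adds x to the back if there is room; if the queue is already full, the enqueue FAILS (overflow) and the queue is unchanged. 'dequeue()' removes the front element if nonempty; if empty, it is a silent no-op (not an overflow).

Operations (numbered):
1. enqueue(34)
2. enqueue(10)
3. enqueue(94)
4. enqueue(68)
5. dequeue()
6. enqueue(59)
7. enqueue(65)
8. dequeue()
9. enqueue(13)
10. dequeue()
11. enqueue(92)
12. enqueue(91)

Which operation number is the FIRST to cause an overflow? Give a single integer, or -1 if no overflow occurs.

1. enqueue(34): size=1
2. enqueue(10): size=2
3. enqueue(94): size=3
4. enqueue(68): size=4
5. dequeue(): size=3
6. enqueue(59): size=4
7. enqueue(65): size=4=cap → OVERFLOW (fail)
8. dequeue(): size=3
9. enqueue(13): size=4
10. dequeue(): size=3
11. enqueue(92): size=4
12. enqueue(91): size=4=cap → OVERFLOW (fail)

Answer: 7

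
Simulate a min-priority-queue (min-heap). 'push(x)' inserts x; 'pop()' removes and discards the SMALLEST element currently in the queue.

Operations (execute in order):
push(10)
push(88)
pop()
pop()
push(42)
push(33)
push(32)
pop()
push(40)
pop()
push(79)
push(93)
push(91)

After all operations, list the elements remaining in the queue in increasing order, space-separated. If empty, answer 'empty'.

push(10): heap contents = [10]
push(88): heap contents = [10, 88]
pop() → 10: heap contents = [88]
pop() → 88: heap contents = []
push(42): heap contents = [42]
push(33): heap contents = [33, 42]
push(32): heap contents = [32, 33, 42]
pop() → 32: heap contents = [33, 42]
push(40): heap contents = [33, 40, 42]
pop() → 33: heap contents = [40, 42]
push(79): heap contents = [40, 42, 79]
push(93): heap contents = [40, 42, 79, 93]
push(91): heap contents = [40, 42, 79, 91, 93]

Answer: 40 42 79 91 93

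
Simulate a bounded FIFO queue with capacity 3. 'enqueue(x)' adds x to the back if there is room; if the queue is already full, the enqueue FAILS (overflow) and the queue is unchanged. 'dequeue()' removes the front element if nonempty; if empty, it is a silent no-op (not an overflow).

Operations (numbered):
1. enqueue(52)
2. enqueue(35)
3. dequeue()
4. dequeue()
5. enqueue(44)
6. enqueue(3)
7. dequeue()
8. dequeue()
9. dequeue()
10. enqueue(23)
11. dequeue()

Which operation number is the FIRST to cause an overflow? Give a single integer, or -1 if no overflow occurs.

1. enqueue(52): size=1
2. enqueue(35): size=2
3. dequeue(): size=1
4. dequeue(): size=0
5. enqueue(44): size=1
6. enqueue(3): size=2
7. dequeue(): size=1
8. dequeue(): size=0
9. dequeue(): empty, no-op, size=0
10. enqueue(23): size=1
11. dequeue(): size=0

Answer: -1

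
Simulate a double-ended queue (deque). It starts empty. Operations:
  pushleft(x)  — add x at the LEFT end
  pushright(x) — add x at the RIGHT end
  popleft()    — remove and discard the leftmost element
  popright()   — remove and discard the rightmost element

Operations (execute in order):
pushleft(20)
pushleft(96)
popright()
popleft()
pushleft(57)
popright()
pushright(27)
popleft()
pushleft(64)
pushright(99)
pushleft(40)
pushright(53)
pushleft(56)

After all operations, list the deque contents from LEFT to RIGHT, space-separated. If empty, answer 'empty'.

Answer: 56 40 64 99 53

Derivation:
pushleft(20): [20]
pushleft(96): [96, 20]
popright(): [96]
popleft(): []
pushleft(57): [57]
popright(): []
pushright(27): [27]
popleft(): []
pushleft(64): [64]
pushright(99): [64, 99]
pushleft(40): [40, 64, 99]
pushright(53): [40, 64, 99, 53]
pushleft(56): [56, 40, 64, 99, 53]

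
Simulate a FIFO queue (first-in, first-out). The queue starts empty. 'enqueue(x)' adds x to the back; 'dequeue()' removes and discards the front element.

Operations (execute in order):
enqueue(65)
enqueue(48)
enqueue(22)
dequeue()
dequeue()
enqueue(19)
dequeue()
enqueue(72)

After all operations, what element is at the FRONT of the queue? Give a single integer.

enqueue(65): queue = [65]
enqueue(48): queue = [65, 48]
enqueue(22): queue = [65, 48, 22]
dequeue(): queue = [48, 22]
dequeue(): queue = [22]
enqueue(19): queue = [22, 19]
dequeue(): queue = [19]
enqueue(72): queue = [19, 72]

Answer: 19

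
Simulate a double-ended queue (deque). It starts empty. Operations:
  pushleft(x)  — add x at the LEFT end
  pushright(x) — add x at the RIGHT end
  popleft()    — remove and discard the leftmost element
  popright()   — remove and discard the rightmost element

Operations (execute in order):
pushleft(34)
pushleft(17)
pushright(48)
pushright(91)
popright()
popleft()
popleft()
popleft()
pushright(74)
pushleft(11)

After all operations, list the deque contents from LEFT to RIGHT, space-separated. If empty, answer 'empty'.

pushleft(34): [34]
pushleft(17): [17, 34]
pushright(48): [17, 34, 48]
pushright(91): [17, 34, 48, 91]
popright(): [17, 34, 48]
popleft(): [34, 48]
popleft(): [48]
popleft(): []
pushright(74): [74]
pushleft(11): [11, 74]

Answer: 11 74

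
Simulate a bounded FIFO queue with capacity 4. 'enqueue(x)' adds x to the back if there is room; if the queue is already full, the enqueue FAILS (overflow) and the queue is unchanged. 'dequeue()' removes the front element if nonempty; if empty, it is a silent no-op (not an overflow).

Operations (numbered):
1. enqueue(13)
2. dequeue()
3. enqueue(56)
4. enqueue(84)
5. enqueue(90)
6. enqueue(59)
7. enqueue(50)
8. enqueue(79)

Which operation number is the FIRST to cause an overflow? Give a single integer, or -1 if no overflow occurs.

1. enqueue(13): size=1
2. dequeue(): size=0
3. enqueue(56): size=1
4. enqueue(84): size=2
5. enqueue(90): size=3
6. enqueue(59): size=4
7. enqueue(50): size=4=cap → OVERFLOW (fail)
8. enqueue(79): size=4=cap → OVERFLOW (fail)

Answer: 7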